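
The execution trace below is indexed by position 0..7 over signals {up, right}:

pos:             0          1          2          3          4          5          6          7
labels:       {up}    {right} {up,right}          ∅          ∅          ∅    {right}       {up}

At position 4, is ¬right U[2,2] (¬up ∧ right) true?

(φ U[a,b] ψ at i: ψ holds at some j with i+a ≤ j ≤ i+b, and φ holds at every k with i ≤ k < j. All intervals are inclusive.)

Need some j in [6,6] with (¬up ∧ right), and ¬right at every k in [4,j-1].
  j=6: (¬up ∧ right) holds; ¬right holds at every k in [4,5] → satisfied.

Yes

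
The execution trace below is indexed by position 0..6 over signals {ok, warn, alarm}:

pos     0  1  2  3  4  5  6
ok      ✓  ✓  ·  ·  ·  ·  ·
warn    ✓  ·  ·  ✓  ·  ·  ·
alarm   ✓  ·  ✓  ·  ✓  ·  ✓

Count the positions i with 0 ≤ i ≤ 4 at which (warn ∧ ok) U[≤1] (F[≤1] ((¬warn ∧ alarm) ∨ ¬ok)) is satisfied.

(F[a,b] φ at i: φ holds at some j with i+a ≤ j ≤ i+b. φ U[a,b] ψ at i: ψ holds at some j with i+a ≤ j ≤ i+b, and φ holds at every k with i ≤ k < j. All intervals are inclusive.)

Evaluate at each i in [0,4]:
  i=0: ✓ (rhs at j=1; lhs holds on [0,0])
  i=1: ✓ (rhs at j=1)
  i=2: ✓ (rhs at j=2)
  i=3: ✓ (rhs at j=3)
  i=4: ✓ (rhs at j=4)
Positions where it holds: {0, 1, 2, 3, 4} → 5.

5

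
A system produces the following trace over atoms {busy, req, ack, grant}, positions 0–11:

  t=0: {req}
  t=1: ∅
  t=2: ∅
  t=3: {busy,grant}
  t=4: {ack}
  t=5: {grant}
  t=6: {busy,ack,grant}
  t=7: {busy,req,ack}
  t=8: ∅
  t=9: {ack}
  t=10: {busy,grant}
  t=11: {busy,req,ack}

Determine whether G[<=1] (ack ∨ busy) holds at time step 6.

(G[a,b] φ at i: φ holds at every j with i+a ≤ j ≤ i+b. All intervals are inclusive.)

Check (ack ∨ busy) at every j in [6,7]:
  j=6: true
  j=7: true
All positions satisfy it → formula holds.

Holds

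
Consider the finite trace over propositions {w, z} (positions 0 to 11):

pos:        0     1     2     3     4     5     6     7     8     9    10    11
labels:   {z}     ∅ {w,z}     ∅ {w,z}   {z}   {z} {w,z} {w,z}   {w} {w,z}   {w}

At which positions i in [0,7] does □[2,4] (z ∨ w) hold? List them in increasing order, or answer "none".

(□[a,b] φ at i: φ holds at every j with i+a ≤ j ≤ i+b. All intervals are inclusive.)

2, 3, 4, 5, 6, 7

Evaluate at each i in [0,7]:
  i=0: ✗ (fails at j=3)
  i=1: ✗ (fails at j=3)
  i=2: ✓ (all of [4,6])
  i=3: ✓ (all of [5,7])
  i=4: ✓ (all of [6,8])
  i=5: ✓ (all of [7,9])
  i=6: ✓ (all of [8,10])
  i=7: ✓ (all of [9,11])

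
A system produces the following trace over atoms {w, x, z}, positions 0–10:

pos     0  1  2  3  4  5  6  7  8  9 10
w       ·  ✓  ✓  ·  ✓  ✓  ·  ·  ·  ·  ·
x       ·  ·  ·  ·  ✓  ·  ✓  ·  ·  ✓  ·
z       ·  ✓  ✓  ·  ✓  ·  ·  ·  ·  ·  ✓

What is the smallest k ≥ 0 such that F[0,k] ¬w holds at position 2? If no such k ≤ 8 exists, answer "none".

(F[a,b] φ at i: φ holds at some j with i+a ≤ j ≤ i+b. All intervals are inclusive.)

1

Scan j = 2,3,… for ¬w:
  j=2: fails
  j=3: holds
First hit at j=3, so smallest k = 3-2 = 1.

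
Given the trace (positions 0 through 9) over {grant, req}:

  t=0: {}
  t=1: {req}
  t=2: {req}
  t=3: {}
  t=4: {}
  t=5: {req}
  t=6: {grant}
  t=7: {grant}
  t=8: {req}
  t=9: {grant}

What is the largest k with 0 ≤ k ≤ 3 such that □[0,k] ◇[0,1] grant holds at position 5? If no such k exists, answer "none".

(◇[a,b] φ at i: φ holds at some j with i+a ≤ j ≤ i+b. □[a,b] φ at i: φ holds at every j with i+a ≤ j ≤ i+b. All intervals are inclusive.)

3

◇[0,1] grant must hold from j=5 onward; find where it first fails.
  j=5: holds
  j=6: holds
  j=7: holds
  j=8: holds
Holds through j=8; largest k = 3.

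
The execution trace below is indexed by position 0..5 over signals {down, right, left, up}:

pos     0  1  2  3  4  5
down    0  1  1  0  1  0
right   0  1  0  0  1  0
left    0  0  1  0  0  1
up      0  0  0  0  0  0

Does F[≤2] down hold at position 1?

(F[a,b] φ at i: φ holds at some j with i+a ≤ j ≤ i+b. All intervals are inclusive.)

Check down at each j in [1,3]:
  j=1: true
  j=2: true
  j=3: false
Found at j=1 → formula holds.

True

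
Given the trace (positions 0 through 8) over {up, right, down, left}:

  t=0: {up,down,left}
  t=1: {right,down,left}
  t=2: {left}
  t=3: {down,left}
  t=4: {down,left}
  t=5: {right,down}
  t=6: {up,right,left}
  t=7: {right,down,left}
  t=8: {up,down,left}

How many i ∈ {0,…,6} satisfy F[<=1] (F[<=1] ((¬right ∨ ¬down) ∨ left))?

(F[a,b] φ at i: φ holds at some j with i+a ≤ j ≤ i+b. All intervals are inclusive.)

Evaluate at each i in [0,6]:
  i=0: ✓ (witness j=0)
  i=1: ✓ (witness j=1)
  i=2: ✓ (witness j=2)
  i=3: ✓ (witness j=3)
  i=4: ✓ (witness j=4)
  i=5: ✓ (witness j=5)
  i=6: ✓ (witness j=6)
Positions where it holds: {0, 1, 2, 3, 4, 5, 6} → 7.

7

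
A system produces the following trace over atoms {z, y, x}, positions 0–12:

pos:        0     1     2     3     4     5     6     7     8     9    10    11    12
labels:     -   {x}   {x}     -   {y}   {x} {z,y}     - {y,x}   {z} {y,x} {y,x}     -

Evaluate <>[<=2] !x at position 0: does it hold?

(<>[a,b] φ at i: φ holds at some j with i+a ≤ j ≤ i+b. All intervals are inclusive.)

Check !x at each j in [0,2]:
  j=0: true
  j=1: false
  j=2: false
Found at j=0 → formula holds.

Holds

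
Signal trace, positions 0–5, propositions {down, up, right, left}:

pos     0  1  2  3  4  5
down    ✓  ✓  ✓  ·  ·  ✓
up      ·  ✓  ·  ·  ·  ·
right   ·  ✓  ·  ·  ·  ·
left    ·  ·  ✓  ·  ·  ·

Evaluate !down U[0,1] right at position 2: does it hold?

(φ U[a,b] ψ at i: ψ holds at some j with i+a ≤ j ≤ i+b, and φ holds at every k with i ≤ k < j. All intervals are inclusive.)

False

Need some j in [2,3] with right, and !down at every k in [2,j-1].
  j=2: right false.
  j=3: right false.
No j in the window works → until fails.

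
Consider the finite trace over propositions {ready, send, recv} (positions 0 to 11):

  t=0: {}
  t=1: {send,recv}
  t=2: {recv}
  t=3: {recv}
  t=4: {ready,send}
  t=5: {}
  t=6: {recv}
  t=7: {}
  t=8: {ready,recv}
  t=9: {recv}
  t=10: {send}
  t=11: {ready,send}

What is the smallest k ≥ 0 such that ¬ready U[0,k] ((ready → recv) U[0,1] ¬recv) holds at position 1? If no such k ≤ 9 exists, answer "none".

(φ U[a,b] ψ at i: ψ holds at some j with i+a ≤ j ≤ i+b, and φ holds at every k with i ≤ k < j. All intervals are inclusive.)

Need earliest j ≥ 1 with ((ready → recv) U[0,1] ¬recv), and ¬ready at every k in [1,j-1].
  j=1: rhs fails.
  j=2: rhs fails.
  j=3: rhs holds; lhs holds on [1,2]. k = 2.

2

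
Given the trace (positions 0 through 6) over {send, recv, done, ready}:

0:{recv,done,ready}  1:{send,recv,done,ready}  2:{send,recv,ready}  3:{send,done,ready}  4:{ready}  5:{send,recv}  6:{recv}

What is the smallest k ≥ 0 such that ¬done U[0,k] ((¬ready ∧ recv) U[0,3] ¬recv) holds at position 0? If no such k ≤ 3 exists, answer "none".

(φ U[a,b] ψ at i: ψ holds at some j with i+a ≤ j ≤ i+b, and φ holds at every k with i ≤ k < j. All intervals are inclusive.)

none

Need earliest j ≥ 0 with ((¬ready ∧ recv) U[0,3] ¬recv), and ¬done at every k in [0,j-1].
  j=0: rhs fails.
  j=1: rhs fails.
  j=2: rhs fails.
  j=3: rhs holds but lhs fails at k=0.
No witness within the range → none.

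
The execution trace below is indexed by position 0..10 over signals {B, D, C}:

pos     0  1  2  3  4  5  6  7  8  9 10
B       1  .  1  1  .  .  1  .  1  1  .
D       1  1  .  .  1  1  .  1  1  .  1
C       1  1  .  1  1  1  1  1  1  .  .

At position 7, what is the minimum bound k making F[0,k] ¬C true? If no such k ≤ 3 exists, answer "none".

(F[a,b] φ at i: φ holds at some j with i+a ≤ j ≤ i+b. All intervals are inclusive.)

2

Scan j = 7,8,… for ¬C:
  j=7: fails
  j=8: fails
  j=9: holds
First hit at j=9, so smallest k = 9-7 = 2.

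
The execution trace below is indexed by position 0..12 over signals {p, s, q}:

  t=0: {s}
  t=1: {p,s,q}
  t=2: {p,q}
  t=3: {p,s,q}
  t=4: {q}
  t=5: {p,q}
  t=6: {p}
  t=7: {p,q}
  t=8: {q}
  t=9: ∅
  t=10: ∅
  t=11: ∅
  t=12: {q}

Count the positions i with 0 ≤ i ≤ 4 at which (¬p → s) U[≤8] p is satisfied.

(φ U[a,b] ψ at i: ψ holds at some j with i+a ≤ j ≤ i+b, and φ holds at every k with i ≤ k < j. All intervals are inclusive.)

Evaluate at each i in [0,4]:
  i=0: ✓ (rhs at j=1; lhs holds on [0,0])
  i=1: ✓ (rhs at j=1)
  i=2: ✓ (rhs at j=2)
  i=3: ✓ (rhs at j=3)
  i=4: ✗ (lhs fails at k=4 before rhs at j=5)
Positions where it holds: {0, 1, 2, 3} → 4.

4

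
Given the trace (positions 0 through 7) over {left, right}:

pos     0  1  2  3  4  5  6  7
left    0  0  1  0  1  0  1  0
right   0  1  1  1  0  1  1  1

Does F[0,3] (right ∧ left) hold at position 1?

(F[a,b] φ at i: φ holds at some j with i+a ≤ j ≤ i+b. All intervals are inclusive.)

True

Check (right ∧ left) at each j in [1,4]:
  j=1: false
  j=2: true
  j=3: false
  j=4: false
Found at j=2 → formula holds.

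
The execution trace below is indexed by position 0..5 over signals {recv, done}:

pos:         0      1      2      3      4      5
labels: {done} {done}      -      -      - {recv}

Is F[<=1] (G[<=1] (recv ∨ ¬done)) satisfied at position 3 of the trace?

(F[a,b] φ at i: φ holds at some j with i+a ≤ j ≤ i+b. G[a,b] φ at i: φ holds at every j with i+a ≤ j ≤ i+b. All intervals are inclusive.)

Holds

Check G[<=1] (recv ∨ ¬done) at each j in [3,4]:
  j=3: holds on [3,4]
  j=4: holds on [4,5]
Found at j=3 → formula holds.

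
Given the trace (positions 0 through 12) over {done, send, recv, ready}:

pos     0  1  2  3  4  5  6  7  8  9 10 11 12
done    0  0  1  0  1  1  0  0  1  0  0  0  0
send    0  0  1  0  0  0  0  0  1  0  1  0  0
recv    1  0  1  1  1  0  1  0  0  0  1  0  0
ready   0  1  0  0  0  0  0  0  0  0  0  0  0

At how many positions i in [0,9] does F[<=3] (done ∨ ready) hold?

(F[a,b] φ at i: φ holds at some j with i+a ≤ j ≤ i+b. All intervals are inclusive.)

9

Evaluate at each i in [0,9]:
  i=0: ✓ (witness j=1)
  i=1: ✓ (witness j=1)
  i=2: ✓ (witness j=2)
  i=3: ✓ (witness j=4)
  i=4: ✓ (witness j=4)
  i=5: ✓ (witness j=5)
  i=6: ✓ (witness j=8)
  i=7: ✓ (witness j=8)
  i=8: ✓ (witness j=8)
  i=9: ✗ (none in [9,12])
Positions where it holds: {0, 1, 2, 3, 4, 5, 6, 7, 8} → 9.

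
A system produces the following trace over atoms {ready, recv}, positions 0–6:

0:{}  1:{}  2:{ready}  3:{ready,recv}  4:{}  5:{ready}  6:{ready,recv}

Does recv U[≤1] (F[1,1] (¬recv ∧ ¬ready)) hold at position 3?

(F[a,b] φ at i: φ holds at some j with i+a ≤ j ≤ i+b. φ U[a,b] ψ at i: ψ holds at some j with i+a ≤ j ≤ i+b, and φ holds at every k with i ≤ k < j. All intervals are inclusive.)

Yes

Need some j in [3,4] with F[1,1] (¬recv ∧ ¬ready), and recv at every k in [3,j-1].
  j=3: F[1,1] (¬recv ∧ ¬ready) holds; no prefix to check → satisfied.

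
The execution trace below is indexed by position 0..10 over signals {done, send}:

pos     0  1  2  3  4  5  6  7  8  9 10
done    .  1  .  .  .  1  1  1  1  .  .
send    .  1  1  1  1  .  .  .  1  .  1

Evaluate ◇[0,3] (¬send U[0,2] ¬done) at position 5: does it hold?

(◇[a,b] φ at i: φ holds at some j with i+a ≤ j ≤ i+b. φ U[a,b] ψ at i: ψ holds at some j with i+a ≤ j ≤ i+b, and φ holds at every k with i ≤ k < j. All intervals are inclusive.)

Check (¬send U[0,2] ¬done) at each j in [5,8]:
  j=5: fails
  j=6: fails
  j=7: fails
  j=8: fails
No position in the window satisfies it → formula fails.

False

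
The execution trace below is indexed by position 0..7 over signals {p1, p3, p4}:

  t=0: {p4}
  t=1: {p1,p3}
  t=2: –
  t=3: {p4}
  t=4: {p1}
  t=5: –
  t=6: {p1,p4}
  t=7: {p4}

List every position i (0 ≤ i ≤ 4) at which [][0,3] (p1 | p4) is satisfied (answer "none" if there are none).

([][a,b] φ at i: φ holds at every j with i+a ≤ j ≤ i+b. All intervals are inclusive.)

Evaluate at each i in [0,4]:
  i=0: ✗ (fails at j=2)
  i=1: ✗ (fails at j=2)
  i=2: ✗ (fails at j=2)
  i=3: ✗ (fails at j=5)
  i=4: ✗ (fails at j=5)

none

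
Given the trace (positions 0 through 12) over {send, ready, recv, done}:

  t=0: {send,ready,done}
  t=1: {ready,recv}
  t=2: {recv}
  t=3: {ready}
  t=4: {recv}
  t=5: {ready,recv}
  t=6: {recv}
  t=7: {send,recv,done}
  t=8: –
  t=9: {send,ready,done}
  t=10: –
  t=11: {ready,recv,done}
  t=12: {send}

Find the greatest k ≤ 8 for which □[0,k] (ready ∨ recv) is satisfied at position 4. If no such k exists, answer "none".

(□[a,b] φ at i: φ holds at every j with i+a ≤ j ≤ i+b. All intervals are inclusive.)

3

(ready ∨ recv) must hold from j=4 onward; find where it first fails.
  j=4: holds
  j=5: holds
  j=6: holds
  j=7: holds
  j=8: fails
Holds on [4,7], so largest k = 3.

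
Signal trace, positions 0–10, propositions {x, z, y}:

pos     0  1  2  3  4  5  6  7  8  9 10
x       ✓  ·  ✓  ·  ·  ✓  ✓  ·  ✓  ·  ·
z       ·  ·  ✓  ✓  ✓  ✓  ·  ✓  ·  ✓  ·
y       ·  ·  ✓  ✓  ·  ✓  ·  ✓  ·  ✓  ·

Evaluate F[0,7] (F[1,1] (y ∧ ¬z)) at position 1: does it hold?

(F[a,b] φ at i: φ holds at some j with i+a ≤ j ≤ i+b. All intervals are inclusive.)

Check F[1,1] (y ∧ ¬z) at each j in [1,8]:
  j=1: fails (none in [2,2])
  j=2: fails (none in [3,3])
  j=3: fails (none in [4,4])
  j=4: fails (none in [5,5])
  j=5: fails (none in [6,6])
  j=6: fails (none in [7,7])
  j=7: fails (none in [8,8])
  j=8: fails (none in [9,9])
No position in the window satisfies it → formula fails.

False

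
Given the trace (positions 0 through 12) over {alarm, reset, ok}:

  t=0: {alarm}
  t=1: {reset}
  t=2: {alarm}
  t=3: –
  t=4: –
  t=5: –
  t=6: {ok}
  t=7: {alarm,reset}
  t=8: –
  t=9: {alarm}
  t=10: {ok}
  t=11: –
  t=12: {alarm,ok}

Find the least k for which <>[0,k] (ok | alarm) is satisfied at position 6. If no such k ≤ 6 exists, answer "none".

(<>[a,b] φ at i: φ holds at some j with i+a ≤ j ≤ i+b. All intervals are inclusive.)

0

Scan j = 6,7,… for (ok | alarm):
  j=6: holds
First hit at j=6, so smallest k = 6-6 = 0.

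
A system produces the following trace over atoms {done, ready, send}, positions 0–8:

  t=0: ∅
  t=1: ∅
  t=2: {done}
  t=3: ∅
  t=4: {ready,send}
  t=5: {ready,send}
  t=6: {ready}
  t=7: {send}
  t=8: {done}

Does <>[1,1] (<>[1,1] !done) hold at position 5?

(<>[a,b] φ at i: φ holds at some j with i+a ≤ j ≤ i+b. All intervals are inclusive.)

Yes

Check <>[1,1] !done at each j in [6,6]:
  j=6: holds (witness at 7)
Found at j=6 → formula holds.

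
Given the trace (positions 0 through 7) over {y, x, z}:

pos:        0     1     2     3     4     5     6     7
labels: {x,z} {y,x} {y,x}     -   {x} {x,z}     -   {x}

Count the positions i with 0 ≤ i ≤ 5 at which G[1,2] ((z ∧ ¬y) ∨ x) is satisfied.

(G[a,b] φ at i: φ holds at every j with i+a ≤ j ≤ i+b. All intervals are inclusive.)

2

Evaluate at each i in [0,5]:
  i=0: ✓ (all of [1,2])
  i=1: ✗ (fails at j=3)
  i=2: ✗ (fails at j=3)
  i=3: ✓ (all of [4,5])
  i=4: ✗ (fails at j=6)
  i=5: ✗ (fails at j=6)
Positions where it holds: {0, 3} → 2.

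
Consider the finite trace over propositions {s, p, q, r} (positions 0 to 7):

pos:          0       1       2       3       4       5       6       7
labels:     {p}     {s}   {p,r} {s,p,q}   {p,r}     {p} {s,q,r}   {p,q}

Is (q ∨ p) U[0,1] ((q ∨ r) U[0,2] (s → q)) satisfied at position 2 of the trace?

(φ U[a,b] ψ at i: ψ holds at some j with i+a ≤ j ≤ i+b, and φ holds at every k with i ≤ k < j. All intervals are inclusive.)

Holds

Need some j in [2,3] with ((q ∨ r) U[0,2] (s → q)), and (q ∨ p) at every k in [2,j-1].
  j=2: ((q ∨ r) U[0,2] (s → q)) holds; no prefix to check → satisfied.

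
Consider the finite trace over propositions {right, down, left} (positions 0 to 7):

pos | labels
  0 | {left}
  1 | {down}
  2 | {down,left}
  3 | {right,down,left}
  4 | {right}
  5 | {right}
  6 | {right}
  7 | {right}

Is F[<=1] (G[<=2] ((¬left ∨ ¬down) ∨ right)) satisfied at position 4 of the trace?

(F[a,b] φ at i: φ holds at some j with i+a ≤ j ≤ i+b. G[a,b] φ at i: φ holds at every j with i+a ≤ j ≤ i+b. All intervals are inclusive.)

Check G[<=2] ((¬left ∨ ¬down) ∨ right) at each j in [4,5]:
  j=4: holds on [4,6]
  j=5: holds on [5,7]
Found at j=4 → formula holds.

Yes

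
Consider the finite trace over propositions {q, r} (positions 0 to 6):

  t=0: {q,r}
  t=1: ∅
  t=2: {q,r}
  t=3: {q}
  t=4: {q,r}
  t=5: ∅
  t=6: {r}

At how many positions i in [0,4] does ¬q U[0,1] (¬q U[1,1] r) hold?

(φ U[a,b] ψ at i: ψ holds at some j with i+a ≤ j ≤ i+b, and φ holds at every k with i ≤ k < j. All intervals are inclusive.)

Evaluate at each i in [0,4]:
  i=0: ✗ (lhs fails at k=0 before rhs at j=1)
  i=1: ✓ (rhs at j=1)
  i=2: ✗ (no rhs in [2,3])
  i=3: ✗ (no rhs in [3,4])
  i=4: ✗ (lhs fails at k=4 before rhs at j=5)
Positions where it holds: {1} → 1.

1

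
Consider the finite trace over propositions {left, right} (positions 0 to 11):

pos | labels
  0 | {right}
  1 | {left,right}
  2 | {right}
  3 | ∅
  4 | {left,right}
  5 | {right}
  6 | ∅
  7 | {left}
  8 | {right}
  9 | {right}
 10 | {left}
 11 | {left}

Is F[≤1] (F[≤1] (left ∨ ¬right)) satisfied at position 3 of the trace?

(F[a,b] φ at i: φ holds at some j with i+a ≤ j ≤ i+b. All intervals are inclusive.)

Holds

Check F[≤1] (left ∨ ¬right) at each j in [3,4]:
  j=3: holds (witness at 3)
  j=4: holds (witness at 4)
Found at j=3 → formula holds.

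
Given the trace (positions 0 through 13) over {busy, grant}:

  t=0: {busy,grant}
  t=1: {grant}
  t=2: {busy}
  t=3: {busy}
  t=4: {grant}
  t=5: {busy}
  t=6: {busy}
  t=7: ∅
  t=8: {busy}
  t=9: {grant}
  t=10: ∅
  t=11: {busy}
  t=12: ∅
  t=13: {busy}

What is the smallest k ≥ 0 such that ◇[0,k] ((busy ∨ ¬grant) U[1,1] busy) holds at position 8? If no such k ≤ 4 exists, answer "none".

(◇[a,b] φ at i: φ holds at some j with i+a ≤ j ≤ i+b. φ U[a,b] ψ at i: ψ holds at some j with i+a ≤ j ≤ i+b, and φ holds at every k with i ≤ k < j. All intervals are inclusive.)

2

Scan j = 8,9,… for ((busy ∨ ¬grant) U[1,1] busy):
  j=8: fails
  j=9: fails
  j=10: holds
First hit at j=10, so smallest k = 10-8 = 2.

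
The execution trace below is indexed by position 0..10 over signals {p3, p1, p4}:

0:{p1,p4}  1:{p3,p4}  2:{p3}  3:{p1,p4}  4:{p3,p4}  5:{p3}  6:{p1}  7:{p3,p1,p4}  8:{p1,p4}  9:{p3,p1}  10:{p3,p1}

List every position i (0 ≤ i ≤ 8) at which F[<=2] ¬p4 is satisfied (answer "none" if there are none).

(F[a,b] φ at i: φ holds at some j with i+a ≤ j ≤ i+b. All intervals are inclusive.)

Evaluate at each i in [0,8]:
  i=0: ✓ (witness j=2)
  i=1: ✓ (witness j=2)
  i=2: ✓ (witness j=2)
  i=3: ✓ (witness j=5)
  i=4: ✓ (witness j=5)
  i=5: ✓ (witness j=5)
  i=6: ✓ (witness j=6)
  i=7: ✓ (witness j=9)
  i=8: ✓ (witness j=9)

0, 1, 2, 3, 4, 5, 6, 7, 8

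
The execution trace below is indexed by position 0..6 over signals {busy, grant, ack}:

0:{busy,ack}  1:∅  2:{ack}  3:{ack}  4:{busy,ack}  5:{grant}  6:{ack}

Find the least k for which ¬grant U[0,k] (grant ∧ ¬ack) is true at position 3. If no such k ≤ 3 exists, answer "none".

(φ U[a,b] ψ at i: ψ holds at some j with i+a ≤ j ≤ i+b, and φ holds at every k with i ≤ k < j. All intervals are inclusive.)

Need earliest j ≥ 3 with (grant ∧ ¬ack), and ¬grant at every k in [3,j-1].
  j=3: rhs fails.
  j=4: rhs fails.
  j=5: rhs holds; lhs holds on [3,4]. k = 2.

2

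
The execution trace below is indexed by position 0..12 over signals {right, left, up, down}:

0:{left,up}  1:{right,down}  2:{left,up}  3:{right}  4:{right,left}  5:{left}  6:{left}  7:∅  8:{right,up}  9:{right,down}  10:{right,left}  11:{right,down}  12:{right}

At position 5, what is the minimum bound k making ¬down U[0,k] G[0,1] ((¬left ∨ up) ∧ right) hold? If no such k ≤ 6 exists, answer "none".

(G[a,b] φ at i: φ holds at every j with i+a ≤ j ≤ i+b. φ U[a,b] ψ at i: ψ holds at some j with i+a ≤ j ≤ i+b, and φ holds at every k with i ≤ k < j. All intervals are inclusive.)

3

Need earliest j ≥ 5 with G[0,1] ((¬left ∨ up) ∧ right), and ¬down at every k in [5,j-1].
  j=5: rhs fails.
  j=6: rhs fails.
  j=7: rhs fails.
  j=8: rhs holds; lhs holds on [5,7]. k = 3.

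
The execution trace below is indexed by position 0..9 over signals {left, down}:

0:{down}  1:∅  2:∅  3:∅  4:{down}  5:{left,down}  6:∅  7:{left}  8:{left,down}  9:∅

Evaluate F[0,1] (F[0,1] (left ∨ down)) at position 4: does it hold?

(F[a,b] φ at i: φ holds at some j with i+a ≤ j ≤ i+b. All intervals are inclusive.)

True

Check F[0,1] (left ∨ down) at each j in [4,5]:
  j=4: holds (witness at 4)
  j=5: holds (witness at 5)
Found at j=4 → formula holds.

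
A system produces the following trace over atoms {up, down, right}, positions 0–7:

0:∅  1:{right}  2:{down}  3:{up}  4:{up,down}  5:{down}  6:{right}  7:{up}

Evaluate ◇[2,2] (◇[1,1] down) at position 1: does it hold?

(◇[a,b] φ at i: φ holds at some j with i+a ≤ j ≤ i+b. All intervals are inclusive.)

Yes

Check ◇[1,1] down at each j in [3,3]:
  j=3: holds (witness at 4)
Found at j=3 → formula holds.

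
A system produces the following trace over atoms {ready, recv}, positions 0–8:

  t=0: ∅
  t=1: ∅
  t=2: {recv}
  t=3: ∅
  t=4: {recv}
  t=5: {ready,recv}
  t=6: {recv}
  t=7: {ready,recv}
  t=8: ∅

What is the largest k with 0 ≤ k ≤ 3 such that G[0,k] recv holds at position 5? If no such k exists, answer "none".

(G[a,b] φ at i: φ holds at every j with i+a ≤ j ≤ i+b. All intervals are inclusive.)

2

recv must hold from j=5 onward; find where it first fails.
  j=5: holds
  j=6: holds
  j=7: holds
  j=8: fails
Holds on [5,7], so largest k = 2.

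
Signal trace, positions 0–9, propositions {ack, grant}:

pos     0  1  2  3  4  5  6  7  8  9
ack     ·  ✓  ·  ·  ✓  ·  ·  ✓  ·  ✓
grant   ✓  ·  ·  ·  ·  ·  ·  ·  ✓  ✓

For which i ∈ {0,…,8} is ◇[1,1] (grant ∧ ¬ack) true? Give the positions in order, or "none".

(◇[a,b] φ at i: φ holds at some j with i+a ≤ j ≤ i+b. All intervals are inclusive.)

Evaluate at each i in [0,8]:
  i=0: ✗ (none in [1,1])
  i=1: ✗ (none in [2,2])
  i=2: ✗ (none in [3,3])
  i=3: ✗ (none in [4,4])
  i=4: ✗ (none in [5,5])
  i=5: ✗ (none in [6,6])
  i=6: ✗ (none in [7,7])
  i=7: ✓ (witness j=8)
  i=8: ✗ (none in [9,9])

7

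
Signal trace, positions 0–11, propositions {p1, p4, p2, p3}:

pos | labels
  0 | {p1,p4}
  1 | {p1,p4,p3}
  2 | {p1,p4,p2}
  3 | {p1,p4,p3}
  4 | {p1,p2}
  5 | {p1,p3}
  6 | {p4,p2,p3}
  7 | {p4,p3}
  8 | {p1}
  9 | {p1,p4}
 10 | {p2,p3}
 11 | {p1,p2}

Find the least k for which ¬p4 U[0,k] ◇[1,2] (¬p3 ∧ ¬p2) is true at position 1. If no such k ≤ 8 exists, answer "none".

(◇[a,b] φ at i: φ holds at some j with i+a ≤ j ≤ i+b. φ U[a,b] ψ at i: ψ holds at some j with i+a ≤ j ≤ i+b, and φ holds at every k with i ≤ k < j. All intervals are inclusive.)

Need earliest j ≥ 1 with ◇[1,2] (¬p3 ∧ ¬p2), and ¬p4 at every k in [1,j-1].
  j=1: rhs fails.
  j=2: rhs fails.
  j=3: rhs fails.
  j=4: rhs fails.
  j=5: rhs fails.
  j=6: rhs holds but lhs fails at k=1.
  j=7: rhs holds but lhs fails at k=1.
  j=8: rhs holds but lhs fails at k=1.
  j=9: rhs fails.
No witness within the range → none.

none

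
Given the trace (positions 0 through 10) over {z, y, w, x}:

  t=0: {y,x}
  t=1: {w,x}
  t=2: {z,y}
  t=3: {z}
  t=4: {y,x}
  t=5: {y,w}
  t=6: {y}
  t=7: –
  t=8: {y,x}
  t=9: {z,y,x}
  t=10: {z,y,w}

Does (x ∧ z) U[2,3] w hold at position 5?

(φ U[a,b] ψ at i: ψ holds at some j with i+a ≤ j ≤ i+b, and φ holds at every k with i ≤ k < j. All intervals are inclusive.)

False

Need some j in [7,8] with w, and (x ∧ z) at every k in [5,j-1].
  j=7: w false.
  j=8: w false.
No j in the window works → until fails.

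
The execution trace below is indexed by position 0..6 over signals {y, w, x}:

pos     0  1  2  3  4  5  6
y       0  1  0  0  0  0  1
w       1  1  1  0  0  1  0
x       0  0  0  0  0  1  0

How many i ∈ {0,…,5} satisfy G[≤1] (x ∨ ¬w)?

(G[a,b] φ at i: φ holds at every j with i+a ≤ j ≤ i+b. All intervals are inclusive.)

Evaluate at each i in [0,5]:
  i=0: ✗ (fails at j=0)
  i=1: ✗ (fails at j=1)
  i=2: ✗ (fails at j=2)
  i=3: ✓ (all of [3,4])
  i=4: ✓ (all of [4,5])
  i=5: ✓ (all of [5,6])
Positions where it holds: {3, 4, 5} → 3.

3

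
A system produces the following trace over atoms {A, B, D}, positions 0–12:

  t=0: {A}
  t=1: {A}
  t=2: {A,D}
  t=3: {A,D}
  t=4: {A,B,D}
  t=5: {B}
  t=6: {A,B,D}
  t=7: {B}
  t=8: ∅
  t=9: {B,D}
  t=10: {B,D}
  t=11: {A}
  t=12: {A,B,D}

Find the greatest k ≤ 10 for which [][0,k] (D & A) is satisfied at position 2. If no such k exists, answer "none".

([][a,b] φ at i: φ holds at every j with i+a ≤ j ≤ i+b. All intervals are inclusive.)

2

(D & A) must hold from j=2 onward; find where it first fails.
  j=2: holds
  j=3: holds
  j=4: holds
  j=5: fails
Holds on [2,4], so largest k = 2.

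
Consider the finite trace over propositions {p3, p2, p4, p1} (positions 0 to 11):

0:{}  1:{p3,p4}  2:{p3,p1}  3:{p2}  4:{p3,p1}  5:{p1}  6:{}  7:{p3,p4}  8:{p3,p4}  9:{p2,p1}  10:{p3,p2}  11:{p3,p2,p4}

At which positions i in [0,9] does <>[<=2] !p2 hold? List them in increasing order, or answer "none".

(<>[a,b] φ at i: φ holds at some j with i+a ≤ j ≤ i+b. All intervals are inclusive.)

0, 1, 2, 3, 4, 5, 6, 7, 8

Evaluate at each i in [0,9]:
  i=0: ✓ (witness j=0)
  i=1: ✓ (witness j=1)
  i=2: ✓ (witness j=2)
  i=3: ✓ (witness j=4)
  i=4: ✓ (witness j=4)
  i=5: ✓ (witness j=5)
  i=6: ✓ (witness j=6)
  i=7: ✓ (witness j=7)
  i=8: ✓ (witness j=8)
  i=9: ✗ (none in [9,11])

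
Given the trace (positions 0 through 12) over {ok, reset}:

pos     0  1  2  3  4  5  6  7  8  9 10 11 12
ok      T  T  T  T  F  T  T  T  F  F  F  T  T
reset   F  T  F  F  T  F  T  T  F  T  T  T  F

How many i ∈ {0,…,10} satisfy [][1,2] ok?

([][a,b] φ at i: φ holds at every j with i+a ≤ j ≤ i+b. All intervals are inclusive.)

Evaluate at each i in [0,10]:
  i=0: ✓ (all of [1,2])
  i=1: ✓ (all of [2,3])
  i=2: ✗ (fails at j=4)
  i=3: ✗ (fails at j=4)
  i=4: ✓ (all of [5,6])
  i=5: ✓ (all of [6,7])
  i=6: ✗ (fails at j=8)
  i=7: ✗ (fails at j=8)
  i=8: ✗ (fails at j=9)
  i=9: ✗ (fails at j=10)
  i=10: ✓ (all of [11,12])
Positions where it holds: {0, 1, 4, 5, 10} → 5.

5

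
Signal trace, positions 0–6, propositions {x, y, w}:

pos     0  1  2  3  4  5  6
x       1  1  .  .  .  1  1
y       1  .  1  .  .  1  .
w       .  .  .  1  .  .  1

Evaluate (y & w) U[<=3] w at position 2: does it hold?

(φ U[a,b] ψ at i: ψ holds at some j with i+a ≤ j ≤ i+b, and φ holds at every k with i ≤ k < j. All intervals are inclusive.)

Need some j in [2,5] with w, and (y & w) at every k in [2,j-1].
  j=2: w false.
  j=3: w holds, but (y & w) fails at k=2 → not this j.
  j=4: w false.
  j=5: w false.
No j in the window works → until fails.

No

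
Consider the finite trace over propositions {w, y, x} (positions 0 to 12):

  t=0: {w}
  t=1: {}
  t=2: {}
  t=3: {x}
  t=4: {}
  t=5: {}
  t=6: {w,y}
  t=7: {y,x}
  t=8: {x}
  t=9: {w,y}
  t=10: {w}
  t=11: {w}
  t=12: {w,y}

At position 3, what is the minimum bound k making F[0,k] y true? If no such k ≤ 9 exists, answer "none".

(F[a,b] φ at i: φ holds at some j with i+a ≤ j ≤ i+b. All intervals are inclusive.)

Scan j = 3,4,… for y:
  j=3: fails
  j=4: fails
  j=5: fails
  j=6: holds
First hit at j=6, so smallest k = 6-3 = 3.

3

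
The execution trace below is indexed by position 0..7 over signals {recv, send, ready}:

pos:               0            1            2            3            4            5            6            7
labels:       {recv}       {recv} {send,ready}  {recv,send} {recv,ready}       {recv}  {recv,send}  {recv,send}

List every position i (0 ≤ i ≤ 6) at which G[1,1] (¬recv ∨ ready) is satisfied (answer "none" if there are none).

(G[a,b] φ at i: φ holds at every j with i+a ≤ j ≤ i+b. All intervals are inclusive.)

1, 3

Evaluate at each i in [0,6]:
  i=0: ✗ (fails at j=1)
  i=1: ✓ (all of [2,2])
  i=2: ✗ (fails at j=3)
  i=3: ✓ (all of [4,4])
  i=4: ✗ (fails at j=5)
  i=5: ✗ (fails at j=6)
  i=6: ✗ (fails at j=7)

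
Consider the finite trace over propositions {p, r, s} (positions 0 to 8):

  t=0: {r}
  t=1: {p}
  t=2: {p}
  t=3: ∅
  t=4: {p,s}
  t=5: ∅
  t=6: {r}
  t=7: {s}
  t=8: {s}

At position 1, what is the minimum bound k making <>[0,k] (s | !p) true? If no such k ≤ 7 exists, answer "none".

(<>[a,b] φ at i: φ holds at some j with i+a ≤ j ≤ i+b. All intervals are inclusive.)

2

Scan j = 1,2,… for (s | !p):
  j=1: fails
  j=2: fails
  j=3: holds
First hit at j=3, so smallest k = 3-1 = 2.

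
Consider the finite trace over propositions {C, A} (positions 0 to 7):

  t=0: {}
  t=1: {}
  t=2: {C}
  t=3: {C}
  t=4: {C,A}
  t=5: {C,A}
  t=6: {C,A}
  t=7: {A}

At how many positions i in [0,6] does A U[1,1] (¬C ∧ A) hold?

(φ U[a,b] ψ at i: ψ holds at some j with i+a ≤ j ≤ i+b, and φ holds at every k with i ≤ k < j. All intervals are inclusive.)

1

Evaluate at each i in [0,6]:
  i=0: ✗ (no rhs in [1,1])
  i=1: ✗ (no rhs in [2,2])
  i=2: ✗ (no rhs in [3,3])
  i=3: ✗ (no rhs in [4,4])
  i=4: ✗ (no rhs in [5,5])
  i=5: ✗ (no rhs in [6,6])
  i=6: ✓ (rhs at j=7; lhs holds on [6,6])
Positions where it holds: {6} → 1.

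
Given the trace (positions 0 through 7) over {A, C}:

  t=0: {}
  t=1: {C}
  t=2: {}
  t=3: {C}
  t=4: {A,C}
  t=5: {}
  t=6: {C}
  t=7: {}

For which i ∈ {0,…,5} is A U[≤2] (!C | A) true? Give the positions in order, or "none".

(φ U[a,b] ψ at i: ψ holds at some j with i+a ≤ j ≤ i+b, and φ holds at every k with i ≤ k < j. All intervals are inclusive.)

Evaluate at each i in [0,5]:
  i=0: ✓ (rhs at j=0)
  i=1: ✗ (lhs fails at k=1 before rhs at j=2)
  i=2: ✓ (rhs at j=2)
  i=3: ✗ (lhs fails at k=3 before rhs at j=4)
  i=4: ✓ (rhs at j=4)
  i=5: ✓ (rhs at j=5)

0, 2, 4, 5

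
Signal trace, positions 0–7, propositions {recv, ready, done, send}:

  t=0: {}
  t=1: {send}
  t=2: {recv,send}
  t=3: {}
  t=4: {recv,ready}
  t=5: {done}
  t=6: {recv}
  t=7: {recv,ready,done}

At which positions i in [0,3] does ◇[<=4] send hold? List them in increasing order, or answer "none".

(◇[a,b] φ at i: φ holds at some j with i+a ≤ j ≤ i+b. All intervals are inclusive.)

Evaluate at each i in [0,3]:
  i=0: ✓ (witness j=1)
  i=1: ✓ (witness j=1)
  i=2: ✓ (witness j=2)
  i=3: ✗ (none in [3,7])

0, 1, 2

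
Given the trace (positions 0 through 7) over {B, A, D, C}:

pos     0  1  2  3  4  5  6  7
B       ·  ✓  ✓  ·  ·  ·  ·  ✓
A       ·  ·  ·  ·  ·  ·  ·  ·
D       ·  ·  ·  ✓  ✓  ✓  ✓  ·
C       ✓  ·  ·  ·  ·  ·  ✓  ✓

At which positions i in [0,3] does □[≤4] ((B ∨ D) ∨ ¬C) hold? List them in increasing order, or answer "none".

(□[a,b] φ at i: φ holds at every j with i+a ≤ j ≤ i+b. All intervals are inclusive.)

1, 2, 3

Evaluate at each i in [0,3]:
  i=0: ✗ (fails at j=0)
  i=1: ✓ (all of [1,5])
  i=2: ✓ (all of [2,6])
  i=3: ✓ (all of [3,7])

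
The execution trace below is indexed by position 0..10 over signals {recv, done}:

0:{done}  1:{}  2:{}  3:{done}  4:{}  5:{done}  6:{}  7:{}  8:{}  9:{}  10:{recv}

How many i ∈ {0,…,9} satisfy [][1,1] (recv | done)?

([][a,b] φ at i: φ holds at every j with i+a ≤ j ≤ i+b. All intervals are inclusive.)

3

Evaluate at each i in [0,9]:
  i=0: ✗ (fails at j=1)
  i=1: ✗ (fails at j=2)
  i=2: ✓ (all of [3,3])
  i=3: ✗ (fails at j=4)
  i=4: ✓ (all of [5,5])
  i=5: ✗ (fails at j=6)
  i=6: ✗ (fails at j=7)
  i=7: ✗ (fails at j=8)
  i=8: ✗ (fails at j=9)
  i=9: ✓ (all of [10,10])
Positions where it holds: {2, 4, 9} → 3.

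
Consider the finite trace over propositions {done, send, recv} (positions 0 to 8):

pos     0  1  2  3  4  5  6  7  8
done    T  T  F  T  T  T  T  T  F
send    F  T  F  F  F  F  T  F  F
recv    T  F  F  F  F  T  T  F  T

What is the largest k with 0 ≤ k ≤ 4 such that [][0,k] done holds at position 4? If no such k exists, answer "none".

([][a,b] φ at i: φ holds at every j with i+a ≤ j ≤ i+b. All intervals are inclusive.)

done must hold from j=4 onward; find where it first fails.
  j=4: holds
  j=5: holds
  j=6: holds
  j=7: holds
  j=8: fails
Holds on [4,7], so largest k = 3.

3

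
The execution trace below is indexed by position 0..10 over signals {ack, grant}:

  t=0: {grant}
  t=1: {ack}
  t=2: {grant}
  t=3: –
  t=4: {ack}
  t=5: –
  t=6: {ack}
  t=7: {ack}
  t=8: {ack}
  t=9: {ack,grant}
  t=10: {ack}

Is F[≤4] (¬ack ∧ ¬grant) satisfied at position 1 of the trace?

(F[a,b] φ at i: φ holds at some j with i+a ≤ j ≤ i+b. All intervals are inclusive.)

Check (¬ack ∧ ¬grant) at each j in [1,5]:
  j=1: false
  j=2: false
  j=3: true
  j=4: false
  j=5: true
Found at j=3 → formula holds.

True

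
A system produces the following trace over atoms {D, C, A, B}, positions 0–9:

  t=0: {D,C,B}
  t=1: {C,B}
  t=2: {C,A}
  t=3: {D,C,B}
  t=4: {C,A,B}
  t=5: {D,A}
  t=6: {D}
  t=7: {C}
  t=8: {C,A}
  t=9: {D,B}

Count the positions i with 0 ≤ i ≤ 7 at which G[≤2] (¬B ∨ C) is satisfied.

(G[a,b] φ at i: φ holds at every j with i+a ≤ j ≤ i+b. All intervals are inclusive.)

Evaluate at each i in [0,7]:
  i=0: ✓ (all of [0,2])
  i=1: ✓ (all of [1,3])
  i=2: ✓ (all of [2,4])
  i=3: ✓ (all of [3,5])
  i=4: ✓ (all of [4,6])
  i=5: ✓ (all of [5,7])
  i=6: ✓ (all of [6,8])
  i=7: ✗ (fails at j=9)
Positions where it holds: {0, 1, 2, 3, 4, 5, 6} → 7.

7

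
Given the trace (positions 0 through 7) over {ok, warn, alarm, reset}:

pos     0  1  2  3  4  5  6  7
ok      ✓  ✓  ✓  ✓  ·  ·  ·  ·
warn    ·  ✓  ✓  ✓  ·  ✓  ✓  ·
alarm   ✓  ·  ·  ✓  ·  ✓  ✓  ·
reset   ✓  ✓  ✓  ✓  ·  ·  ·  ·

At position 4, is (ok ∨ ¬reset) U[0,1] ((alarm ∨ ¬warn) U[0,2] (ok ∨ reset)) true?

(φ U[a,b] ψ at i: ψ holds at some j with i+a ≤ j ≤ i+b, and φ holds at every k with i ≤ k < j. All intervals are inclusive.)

Need some j in [4,5] with ((alarm ∨ ¬warn) U[0,2] (ok ∨ reset)), and (ok ∨ ¬reset) at every k in [4,j-1].
  j=4: ((alarm ∨ ¬warn) U[0,2] (ok ∨ reset)) — fails.
  j=5: ((alarm ∨ ¬warn) U[0,2] (ok ∨ reset)) — fails.
No j in the window works → until fails.

False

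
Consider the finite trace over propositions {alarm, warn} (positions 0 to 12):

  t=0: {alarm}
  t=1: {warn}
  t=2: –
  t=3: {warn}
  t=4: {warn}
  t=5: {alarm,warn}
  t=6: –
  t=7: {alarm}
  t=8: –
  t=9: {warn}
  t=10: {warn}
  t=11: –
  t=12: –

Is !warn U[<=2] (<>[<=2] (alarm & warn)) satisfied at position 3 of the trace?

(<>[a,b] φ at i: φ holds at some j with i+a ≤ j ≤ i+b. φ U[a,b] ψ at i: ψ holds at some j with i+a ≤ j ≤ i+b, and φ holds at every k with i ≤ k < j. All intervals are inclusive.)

True

Need some j in [3,5] with <>[<=2] (alarm & warn), and !warn at every k in [3,j-1].
  j=3: <>[<=2] (alarm & warn) holds; no prefix to check → satisfied.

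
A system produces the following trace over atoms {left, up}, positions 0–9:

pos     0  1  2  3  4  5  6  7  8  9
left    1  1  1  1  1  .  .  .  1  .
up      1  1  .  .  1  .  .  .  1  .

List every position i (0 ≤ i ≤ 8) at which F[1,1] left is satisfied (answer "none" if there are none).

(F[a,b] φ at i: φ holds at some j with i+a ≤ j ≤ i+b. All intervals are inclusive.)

Evaluate at each i in [0,8]:
  i=0: ✓ (witness j=1)
  i=1: ✓ (witness j=2)
  i=2: ✓ (witness j=3)
  i=3: ✓ (witness j=4)
  i=4: ✗ (none in [5,5])
  i=5: ✗ (none in [6,6])
  i=6: ✗ (none in [7,7])
  i=7: ✓ (witness j=8)
  i=8: ✗ (none in [9,9])

0, 1, 2, 3, 7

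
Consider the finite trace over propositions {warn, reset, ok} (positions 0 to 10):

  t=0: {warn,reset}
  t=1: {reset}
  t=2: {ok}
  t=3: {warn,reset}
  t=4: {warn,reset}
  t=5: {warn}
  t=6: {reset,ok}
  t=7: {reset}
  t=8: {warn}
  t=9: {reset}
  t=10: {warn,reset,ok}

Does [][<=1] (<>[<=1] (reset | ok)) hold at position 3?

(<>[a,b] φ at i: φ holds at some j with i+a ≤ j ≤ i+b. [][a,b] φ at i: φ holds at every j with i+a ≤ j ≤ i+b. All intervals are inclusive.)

Check <>[<=1] (reset | ok) at every j in [3,4]:
  j=3: holds (witness at 3)
  j=4: holds (witness at 4)
All positions satisfy it → formula holds.

True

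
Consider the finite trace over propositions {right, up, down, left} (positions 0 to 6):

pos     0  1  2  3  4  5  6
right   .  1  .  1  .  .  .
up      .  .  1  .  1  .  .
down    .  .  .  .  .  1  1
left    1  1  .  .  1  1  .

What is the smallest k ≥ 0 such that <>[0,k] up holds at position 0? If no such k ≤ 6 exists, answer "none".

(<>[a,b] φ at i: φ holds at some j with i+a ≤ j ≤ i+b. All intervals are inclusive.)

Scan j = 0,1,… for up:
  j=0: fails
  j=1: fails
  j=2: holds
First hit at j=2, so smallest k = 2-0 = 2.

2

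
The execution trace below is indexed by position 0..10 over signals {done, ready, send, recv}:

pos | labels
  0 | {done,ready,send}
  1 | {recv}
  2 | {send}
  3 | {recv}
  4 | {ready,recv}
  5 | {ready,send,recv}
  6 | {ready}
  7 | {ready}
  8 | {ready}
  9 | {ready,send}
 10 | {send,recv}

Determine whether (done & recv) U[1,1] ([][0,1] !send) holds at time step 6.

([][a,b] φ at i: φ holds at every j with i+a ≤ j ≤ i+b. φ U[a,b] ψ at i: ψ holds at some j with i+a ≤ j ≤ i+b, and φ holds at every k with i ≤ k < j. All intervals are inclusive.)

Does not hold

Need some j in [7,7] with [][0,1] !send, and (done & recv) at every k in [6,j-1].
  j=7: [][0,1] !send holds, but (done & recv) fails at k=6 → not this j.
No j in the window works → until fails.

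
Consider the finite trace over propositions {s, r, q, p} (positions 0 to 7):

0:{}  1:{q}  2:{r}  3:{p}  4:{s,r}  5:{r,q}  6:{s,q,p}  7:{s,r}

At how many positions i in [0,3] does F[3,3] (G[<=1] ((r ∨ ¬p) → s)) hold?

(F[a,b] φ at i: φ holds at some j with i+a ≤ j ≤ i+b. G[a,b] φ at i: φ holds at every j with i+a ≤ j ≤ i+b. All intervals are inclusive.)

2

Evaluate at each i in [0,3]:
  i=0: ✓ (witness j=3)
  i=1: ✗ (none in [4,4])
  i=2: ✗ (none in [5,5])
  i=3: ✓ (witness j=6)
Positions where it holds: {0, 3} → 2.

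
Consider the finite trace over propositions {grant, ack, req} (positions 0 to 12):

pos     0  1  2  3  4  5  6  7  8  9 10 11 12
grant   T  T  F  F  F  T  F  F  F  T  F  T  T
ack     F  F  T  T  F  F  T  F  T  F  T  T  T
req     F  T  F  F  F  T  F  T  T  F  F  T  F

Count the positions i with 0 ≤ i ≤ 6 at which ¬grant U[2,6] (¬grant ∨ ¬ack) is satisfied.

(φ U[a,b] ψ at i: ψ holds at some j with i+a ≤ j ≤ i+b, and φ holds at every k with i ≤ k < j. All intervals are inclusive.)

Evaluate at each i in [0,6]:
  i=0: ✗ (lhs fails at k=0 before rhs at j=2)
  i=1: ✗ (lhs fails at k=1 before rhs at j=3)
  i=2: ✓ (rhs at j=4; lhs holds on [2,3])
  i=3: ✓ (rhs at j=5; lhs holds on [3,4])
  i=4: ✗ (lhs fails at k=5 before rhs at j=6)
  i=5: ✗ (lhs fails at k=5 before rhs at j=7)
  i=6: ✓ (rhs at j=8; lhs holds on [6,7])
Positions where it holds: {2, 3, 6} → 3.

3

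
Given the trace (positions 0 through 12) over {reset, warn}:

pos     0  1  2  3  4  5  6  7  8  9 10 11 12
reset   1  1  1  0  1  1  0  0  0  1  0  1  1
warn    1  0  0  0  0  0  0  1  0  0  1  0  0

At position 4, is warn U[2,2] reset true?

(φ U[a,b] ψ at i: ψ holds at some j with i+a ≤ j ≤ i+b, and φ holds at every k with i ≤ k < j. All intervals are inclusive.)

No

Need some j in [6,6] with reset, and warn at every k in [4,j-1].
  j=6: reset false.
No j in the window works → until fails.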